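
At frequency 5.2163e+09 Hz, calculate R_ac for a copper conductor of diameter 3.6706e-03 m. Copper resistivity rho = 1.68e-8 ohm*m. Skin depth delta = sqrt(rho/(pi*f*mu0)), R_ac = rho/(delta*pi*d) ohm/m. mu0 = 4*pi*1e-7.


delta = sqrt(1.68e-8 / (pi * 5.2163e+09 * 4*pi*1e-7)) = 9.032199e-07 m
R_ac = 1.68e-8 / (9.032199e-07 * pi * 3.6706e-03) = 1.613 ohm/m

1.613 ohm/m


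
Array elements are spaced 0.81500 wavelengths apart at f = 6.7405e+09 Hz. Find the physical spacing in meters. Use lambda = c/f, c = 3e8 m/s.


lambda = c / f = 3.0000e+08 / 6.7405e+09 = 0.04450708 m
d = 0.81500 * 0.04450708 = 0.03627 m

0.03627 m


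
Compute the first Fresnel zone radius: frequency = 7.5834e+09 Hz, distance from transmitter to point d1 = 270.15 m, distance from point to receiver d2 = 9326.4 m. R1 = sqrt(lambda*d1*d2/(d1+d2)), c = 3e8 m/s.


lambda = c / f = 3.0000e+08 / 7.5834e+09 = 0.03956009 m
R1 = sqrt(0.03956009 * 270.15 * 9326.4 / (270.15 + 9326.4)) = 3.223 m

3.223 m


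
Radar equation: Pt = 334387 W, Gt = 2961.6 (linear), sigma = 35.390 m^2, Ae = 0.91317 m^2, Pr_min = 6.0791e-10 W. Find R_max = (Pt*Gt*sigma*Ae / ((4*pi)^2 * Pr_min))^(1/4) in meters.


R^4 = 334387*2961.6*35.390*0.91317 / ((4*pi)^2 * 6.0791e-10) = 3.333872e+17
R_max = 3.333872e+17^0.25 = 24029 m

24029 m


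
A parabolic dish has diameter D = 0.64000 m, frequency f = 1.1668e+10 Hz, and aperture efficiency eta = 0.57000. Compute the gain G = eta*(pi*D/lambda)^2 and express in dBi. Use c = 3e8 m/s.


lambda = c / f = 3.0000e+08 / 1.1668e+10 = 0.02571135 m
G_linear = 0.57000 * (pi * 0.64000 / 0.02571135)^2 = 3485.658
G_dBi = 10 * log10(3485.658) = 35.42 dBi

35.42 dBi


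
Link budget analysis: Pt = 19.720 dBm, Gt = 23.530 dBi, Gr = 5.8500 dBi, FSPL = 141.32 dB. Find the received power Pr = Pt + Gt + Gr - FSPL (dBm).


Pr = 19.720 + 23.530 + 5.8500 - 141.32 = -92.22 dBm

-92.22 dBm


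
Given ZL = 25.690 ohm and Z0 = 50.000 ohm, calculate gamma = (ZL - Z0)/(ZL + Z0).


gamma = (25.690 - 50.000) / (25.690 + 50.000) = -0.3212

-0.3212


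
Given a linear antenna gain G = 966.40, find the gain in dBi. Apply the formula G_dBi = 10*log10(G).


G_dBi = 10 * log10(966.40) = 29.85 dBi

29.85 dBi


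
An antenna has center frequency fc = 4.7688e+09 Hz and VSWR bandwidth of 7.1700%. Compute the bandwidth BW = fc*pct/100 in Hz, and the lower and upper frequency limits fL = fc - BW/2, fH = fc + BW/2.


BW = 4.7688e+09 * 7.1700/100 = 3.419230e+08 Hz
fL = 4.7688e+09 - 3.419230e+08/2 = 4.598e+09 Hz
fH = 4.7688e+09 + 3.419230e+08/2 = 4.940e+09 Hz

BW=3.419e+08 Hz, fL=4.598e+09 Hz, fH=4.940e+09 Hz


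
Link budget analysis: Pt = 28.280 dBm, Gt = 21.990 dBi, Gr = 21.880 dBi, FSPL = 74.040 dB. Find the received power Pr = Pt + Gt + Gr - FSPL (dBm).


Pr = 28.280 + 21.990 + 21.880 - 74.040 = -1.89 dBm

-1.89 dBm


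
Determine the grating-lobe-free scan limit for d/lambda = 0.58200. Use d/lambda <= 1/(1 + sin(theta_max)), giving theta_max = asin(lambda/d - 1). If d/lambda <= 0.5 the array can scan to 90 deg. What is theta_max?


lambda/d - 1 = 1/0.58200 - 1 = 0.7182131
theta_max = asin(0.7182131) = 45.91 deg

45.91 deg


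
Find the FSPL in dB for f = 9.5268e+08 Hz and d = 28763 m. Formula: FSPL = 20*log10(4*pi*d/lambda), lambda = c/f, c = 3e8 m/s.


lambda = c / f = 3.0000e+08 / 9.5268e+08 = 0.3149011 m
FSPL = 20 * log10(4*pi*28763/0.3149011) = 121.2 dB

121.2 dB


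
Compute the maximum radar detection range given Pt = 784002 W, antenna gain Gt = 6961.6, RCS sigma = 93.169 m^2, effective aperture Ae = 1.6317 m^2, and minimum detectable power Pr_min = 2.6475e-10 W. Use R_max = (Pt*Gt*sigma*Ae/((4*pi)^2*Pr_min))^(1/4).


R^4 = 784002*6961.6*93.169*1.6317 / ((4*pi)^2 * 2.6475e-10) = 1.984643e+19
R_max = 1.984643e+19^0.25 = 66745 m

66745 m


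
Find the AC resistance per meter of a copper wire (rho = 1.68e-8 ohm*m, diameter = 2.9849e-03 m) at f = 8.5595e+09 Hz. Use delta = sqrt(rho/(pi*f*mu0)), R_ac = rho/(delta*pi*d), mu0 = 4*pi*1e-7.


delta = sqrt(1.68e-8 / (pi * 8.5595e+09 * 4*pi*1e-7)) = 7.050998e-07 m
R_ac = 1.68e-8 / (7.050998e-07 * pi * 2.9849e-03) = 2.541 ohm/m

2.541 ohm/m


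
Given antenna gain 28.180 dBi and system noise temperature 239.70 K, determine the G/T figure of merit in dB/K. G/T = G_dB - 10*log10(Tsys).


G/T = 28.180 - 10*log10(239.70) = 28.180 - 23.79668 = 4.383 dB/K

4.383 dB/K


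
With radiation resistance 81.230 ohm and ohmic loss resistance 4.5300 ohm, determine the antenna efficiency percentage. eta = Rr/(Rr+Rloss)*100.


eta = 81.230 / (81.230 + 4.5300) * 100 = 94.72%

94.72%


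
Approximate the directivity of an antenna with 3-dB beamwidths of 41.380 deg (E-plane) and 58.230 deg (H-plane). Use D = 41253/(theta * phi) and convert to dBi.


D_linear = 41253 / (41.380 * 58.230) = 17.12057
D_dBi = 10 * log10(17.12057) = 12.34 dBi

12.34 dBi


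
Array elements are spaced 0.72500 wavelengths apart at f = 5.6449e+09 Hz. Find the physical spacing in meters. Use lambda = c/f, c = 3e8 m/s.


lambda = c / f = 3.0000e+08 / 5.6449e+09 = 0.05314532 m
d = 0.72500 * 0.05314532 = 0.03853 m

0.03853 m


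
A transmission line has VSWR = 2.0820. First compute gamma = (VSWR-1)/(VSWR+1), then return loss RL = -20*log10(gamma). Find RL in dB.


gamma = (2.0820 - 1) / (2.0820 + 1) = 0.3510707
RL = -20 * log10(0.3510707) = 9.092 dB

9.092 dB


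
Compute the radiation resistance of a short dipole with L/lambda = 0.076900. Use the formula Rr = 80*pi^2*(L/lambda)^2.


Rr = 80 * pi^2 * (0.076900)^2 = 80 * 9.869604 * 5.913610e-03 = 4.669 ohm

4.669 ohm


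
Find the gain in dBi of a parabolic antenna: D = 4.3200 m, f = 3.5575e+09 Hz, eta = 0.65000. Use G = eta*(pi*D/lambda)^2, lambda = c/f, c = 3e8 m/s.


lambda = c / f = 3.0000e+08 / 3.5575e+09 = 0.08432888 m
G_linear = 0.65000 * (pi * 4.3200 / 0.08432888)^2 = 16835.57
G_dBi = 10 * log10(16835.57) = 42.26 dBi

42.26 dBi


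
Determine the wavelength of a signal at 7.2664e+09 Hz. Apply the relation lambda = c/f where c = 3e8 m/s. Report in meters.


lambda = c / f = 3.0000e+08 / 7.2664e+09 = 0.04129 m

0.04129 m


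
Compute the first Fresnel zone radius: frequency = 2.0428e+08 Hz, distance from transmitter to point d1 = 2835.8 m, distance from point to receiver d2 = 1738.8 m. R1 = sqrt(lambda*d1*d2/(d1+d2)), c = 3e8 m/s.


lambda = c / f = 3.0000e+08 / 2.0428e+08 = 1.468573 m
R1 = sqrt(1.468573 * 2835.8 * 1738.8 / (2835.8 + 1738.8)) = 39.79 m

39.79 m


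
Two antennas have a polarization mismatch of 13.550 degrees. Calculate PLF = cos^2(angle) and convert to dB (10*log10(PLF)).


PLF_linear = cos^2(13.550 deg) = 0.9451064
PLF_dB = 10 * log10(0.9451064) = -0.2452 dB

-0.2452 dB


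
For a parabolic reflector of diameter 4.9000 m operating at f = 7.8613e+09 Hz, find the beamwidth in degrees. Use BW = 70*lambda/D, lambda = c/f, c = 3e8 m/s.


lambda = c / f = 3.0000e+08 / 7.8613e+09 = 0.03816163 m
BW = 70 * 0.03816163 / 4.9000 = 0.5452 deg

0.5452 deg


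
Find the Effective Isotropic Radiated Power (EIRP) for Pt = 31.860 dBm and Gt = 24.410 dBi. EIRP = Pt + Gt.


EIRP = Pt + Gt = 31.860 + 24.410 = 56.27 dBm

56.27 dBm


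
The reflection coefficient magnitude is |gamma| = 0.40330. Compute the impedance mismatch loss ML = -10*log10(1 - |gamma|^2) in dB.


ML = -10 * log10(1 - 0.40330^2) = -10 * log10(0.83734911) = 0.7709 dB

0.7709 dB


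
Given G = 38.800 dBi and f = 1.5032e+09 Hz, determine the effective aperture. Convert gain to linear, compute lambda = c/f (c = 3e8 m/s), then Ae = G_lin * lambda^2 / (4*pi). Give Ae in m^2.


lambda = c / f = 3.0000e+08 / 1.5032e+09 = 0.1995742 m
G_linear = 10^(38.800/10) = 7585.776
Ae = G_linear * lambda^2 / (4*pi) = 7585.776 * 0.1995742^2 / (4*pi) = 24.04 m^2

24.04 m^2


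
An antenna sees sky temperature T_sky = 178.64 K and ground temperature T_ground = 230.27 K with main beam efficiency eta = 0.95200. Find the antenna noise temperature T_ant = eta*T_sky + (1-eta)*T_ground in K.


T_ant = 0.95200 * 178.64 + (1 - 0.95200) * 230.27 = 181.1 K

181.1 K


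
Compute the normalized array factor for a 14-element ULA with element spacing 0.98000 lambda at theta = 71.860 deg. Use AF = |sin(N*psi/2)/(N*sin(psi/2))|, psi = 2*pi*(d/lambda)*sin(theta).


psi = 2*pi*0.98000*sin(71.860 deg) = 5.851484 rad
AF = |sin(14*5.851484/2) / (14*sin(5.851484/2))| = 0.03982

0.03982


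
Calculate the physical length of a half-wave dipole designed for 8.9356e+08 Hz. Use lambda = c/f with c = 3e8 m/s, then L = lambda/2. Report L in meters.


lambda = c / f = 3.0000e+08 / 8.9356e+08 = 0.3357357 m
L = lambda / 2 = 0.3357357 / 2 = 0.1679 m

0.1679 m


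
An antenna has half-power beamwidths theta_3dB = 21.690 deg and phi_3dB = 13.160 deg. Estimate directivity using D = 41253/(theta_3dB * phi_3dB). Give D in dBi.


D_linear = 41253 / (21.690 * 13.160) = 144.5240
D_dBi = 10 * log10(144.5240) = 21.60 dBi

21.60 dBi


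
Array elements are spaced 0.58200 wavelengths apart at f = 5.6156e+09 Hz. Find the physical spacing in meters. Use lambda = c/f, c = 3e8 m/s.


lambda = c / f = 3.0000e+08 / 5.6156e+09 = 0.05342261 m
d = 0.58200 * 0.05342261 = 0.03109 m

0.03109 m


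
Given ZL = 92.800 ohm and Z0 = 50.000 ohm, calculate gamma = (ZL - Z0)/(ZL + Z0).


gamma = (92.800 - 50.000) / (92.800 + 50.000) = 0.2997

0.2997


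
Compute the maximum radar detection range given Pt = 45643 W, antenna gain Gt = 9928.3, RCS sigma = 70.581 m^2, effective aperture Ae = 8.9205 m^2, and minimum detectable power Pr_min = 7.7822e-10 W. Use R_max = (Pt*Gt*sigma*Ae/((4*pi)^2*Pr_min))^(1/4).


R^4 = 45643*9928.3*70.581*8.9205 / ((4*pi)^2 * 7.7822e-10) = 2.321689e+18
R_max = 2.321689e+18^0.25 = 39035 m

39035 m


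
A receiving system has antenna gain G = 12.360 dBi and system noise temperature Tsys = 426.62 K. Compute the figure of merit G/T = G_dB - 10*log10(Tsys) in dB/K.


G/T = 12.360 - 10*log10(426.62) = 12.360 - 26.30041 = -13.94 dB/K

-13.94 dB/K


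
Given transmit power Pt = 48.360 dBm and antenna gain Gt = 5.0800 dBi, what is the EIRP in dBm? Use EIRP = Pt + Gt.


EIRP = Pt + Gt = 48.360 + 5.0800 = 53.44 dBm

53.44 dBm


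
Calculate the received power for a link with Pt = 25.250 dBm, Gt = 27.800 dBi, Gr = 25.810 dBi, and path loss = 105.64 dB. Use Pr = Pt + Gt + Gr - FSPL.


Pr = 25.250 + 27.800 + 25.810 - 105.64 = -26.78 dBm

-26.78 dBm


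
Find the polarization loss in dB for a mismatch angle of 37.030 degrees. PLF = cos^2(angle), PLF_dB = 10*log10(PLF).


PLF_linear = cos^2(37.030 deg) = 0.6373153
PLF_dB = 10 * log10(0.6373153) = -1.956 dB

-1.956 dB


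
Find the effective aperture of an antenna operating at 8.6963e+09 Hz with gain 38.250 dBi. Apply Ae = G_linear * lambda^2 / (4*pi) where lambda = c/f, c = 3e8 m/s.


lambda = c / f = 3.0000e+08 / 8.6963e+09 = 0.03449743 m
G_linear = 10^(38.250/10) = 6683.439
Ae = G_linear * lambda^2 / (4*pi) = 6683.439 * 0.03449743^2 / (4*pi) = 0.6329 m^2

0.6329 m^2


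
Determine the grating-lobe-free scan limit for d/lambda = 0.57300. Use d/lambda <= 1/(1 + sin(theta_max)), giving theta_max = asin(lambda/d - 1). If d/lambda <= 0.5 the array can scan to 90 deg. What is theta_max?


lambda/d - 1 = 1/0.57300 - 1 = 0.7452007
theta_max = asin(0.7452007) = 48.18 deg

48.18 deg


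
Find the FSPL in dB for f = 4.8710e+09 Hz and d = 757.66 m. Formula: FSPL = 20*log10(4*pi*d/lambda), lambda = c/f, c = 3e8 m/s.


lambda = c / f = 3.0000e+08 / 4.8710e+09 = 0.06158900 m
FSPL = 20 * log10(4*pi*757.66/0.06158900) = 103.8 dB

103.8 dB


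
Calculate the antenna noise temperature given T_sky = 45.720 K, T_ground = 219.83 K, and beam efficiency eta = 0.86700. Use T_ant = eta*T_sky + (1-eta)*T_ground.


T_ant = 0.86700 * 45.720 + (1 - 0.86700) * 219.83 = 68.88 K

68.88 K


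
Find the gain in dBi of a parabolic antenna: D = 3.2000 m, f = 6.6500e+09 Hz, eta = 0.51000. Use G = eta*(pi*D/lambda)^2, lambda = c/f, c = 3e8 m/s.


lambda = c / f = 3.0000e+08 / 6.6500e+09 = 0.04511278 m
G_linear = 0.51000 * (pi * 3.2000 / 0.04511278)^2 = 25326.24
G_dBi = 10 * log10(25326.24) = 44.04 dBi

44.04 dBi


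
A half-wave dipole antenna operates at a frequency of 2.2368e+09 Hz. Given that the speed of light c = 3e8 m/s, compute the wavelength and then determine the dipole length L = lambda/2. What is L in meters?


lambda = c / f = 3.0000e+08 / 2.2368e+09 = 0.1341202 m
L = lambda / 2 = 0.1341202 / 2 = 0.06706 m

0.06706 m


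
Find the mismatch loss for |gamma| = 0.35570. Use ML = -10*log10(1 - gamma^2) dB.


ML = -10 * log10(1 - 0.35570^2) = -10 * log10(0.87347751) = 0.5875 dB

0.5875 dB


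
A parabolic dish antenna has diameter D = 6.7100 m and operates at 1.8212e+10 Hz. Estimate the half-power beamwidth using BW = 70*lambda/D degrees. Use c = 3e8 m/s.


lambda = c / f = 3.0000e+08 / 1.8212e+10 = 0.01647266 m
BW = 70 * 0.01647266 / 6.7100 = 0.1718 deg

0.1718 deg


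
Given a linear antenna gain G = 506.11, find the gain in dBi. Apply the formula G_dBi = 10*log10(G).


G_dBi = 10 * log10(506.11) = 27.04 dBi

27.04 dBi


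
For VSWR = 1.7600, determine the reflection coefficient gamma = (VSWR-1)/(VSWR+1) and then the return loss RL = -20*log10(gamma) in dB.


gamma = (1.7600 - 1) / (1.7600 + 1) = 0.2753623
RL = -20 * log10(0.2753623) = 11.20 dB

11.20 dB


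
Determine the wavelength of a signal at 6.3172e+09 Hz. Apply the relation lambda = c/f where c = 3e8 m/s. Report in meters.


lambda = c / f = 3.0000e+08 / 6.3172e+09 = 0.04749 m

0.04749 m


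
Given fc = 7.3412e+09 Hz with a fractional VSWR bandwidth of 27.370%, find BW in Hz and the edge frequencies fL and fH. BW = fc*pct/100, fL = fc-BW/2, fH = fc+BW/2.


BW = 7.3412e+09 * 27.370/100 = 2.009286e+09 Hz
fL = 7.3412e+09 - 2.009286e+09/2 = 6.337e+09 Hz
fH = 7.3412e+09 + 2.009286e+09/2 = 8.346e+09 Hz

BW=2.009e+09 Hz, fL=6.337e+09 Hz, fH=8.346e+09 Hz


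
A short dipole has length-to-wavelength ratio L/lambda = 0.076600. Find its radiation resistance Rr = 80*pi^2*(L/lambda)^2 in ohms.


Rr = 80 * pi^2 * (0.076600)^2 = 80 * 9.869604 * 5.867560e-03 = 4.633 ohm

4.633 ohm


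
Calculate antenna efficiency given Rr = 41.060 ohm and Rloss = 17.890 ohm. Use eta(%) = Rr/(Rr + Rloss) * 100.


eta = 41.060 / (41.060 + 17.890) * 100 = 69.65%

69.65%


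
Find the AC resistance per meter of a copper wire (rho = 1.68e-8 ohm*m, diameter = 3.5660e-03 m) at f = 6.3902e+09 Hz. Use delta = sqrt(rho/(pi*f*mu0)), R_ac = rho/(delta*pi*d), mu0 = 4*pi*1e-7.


delta = sqrt(1.68e-8 / (pi * 6.3902e+09 * 4*pi*1e-7)) = 8.160515e-07 m
R_ac = 1.68e-8 / (8.160515e-07 * pi * 3.5660e-03) = 1.838 ohm/m

1.838 ohm/m


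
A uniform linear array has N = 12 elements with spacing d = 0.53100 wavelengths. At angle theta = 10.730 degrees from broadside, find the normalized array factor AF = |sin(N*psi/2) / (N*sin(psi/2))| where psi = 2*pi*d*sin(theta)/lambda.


psi = 2*pi*0.53100*sin(10.730 deg) = 0.6211692 rad
AF = |sin(12*0.6211692/2) / (12*sin(0.6211692/2))| = 0.1507

0.1507


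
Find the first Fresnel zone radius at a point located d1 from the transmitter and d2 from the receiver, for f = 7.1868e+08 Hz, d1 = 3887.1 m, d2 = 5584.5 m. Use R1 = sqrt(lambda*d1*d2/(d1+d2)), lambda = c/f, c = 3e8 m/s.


lambda = c / f = 3.0000e+08 / 7.1868e+08 = 0.4174320 m
R1 = sqrt(0.4174320 * 3887.1 * 5584.5 / (3887.1 + 5584.5)) = 30.93 m

30.93 m


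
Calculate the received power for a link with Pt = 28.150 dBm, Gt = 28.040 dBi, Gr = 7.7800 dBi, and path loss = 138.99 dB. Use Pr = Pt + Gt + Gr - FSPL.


Pr = 28.150 + 28.040 + 7.7800 - 138.99 = -75.02 dBm

-75.02 dBm


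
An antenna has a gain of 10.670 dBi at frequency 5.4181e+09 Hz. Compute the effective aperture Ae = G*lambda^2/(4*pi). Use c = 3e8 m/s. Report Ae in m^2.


lambda = c / f = 3.0000e+08 / 5.4181e+09 = 0.05536996 m
G_linear = 10^(10.670/10) = 11.66810
Ae = G_linear * lambda^2 / (4*pi) = 11.66810 * 0.05536996^2 / (4*pi) = 2.847e-03 m^2

2.847e-03 m^2


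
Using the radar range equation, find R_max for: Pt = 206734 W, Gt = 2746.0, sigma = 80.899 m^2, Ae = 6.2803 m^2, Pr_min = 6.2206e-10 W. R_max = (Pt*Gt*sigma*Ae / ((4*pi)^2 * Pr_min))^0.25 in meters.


R^4 = 206734*2746.0*80.899*6.2803 / ((4*pi)^2 * 6.2206e-10) = 2.936189e+18
R_max = 2.936189e+18^0.25 = 41395 m

41395 m


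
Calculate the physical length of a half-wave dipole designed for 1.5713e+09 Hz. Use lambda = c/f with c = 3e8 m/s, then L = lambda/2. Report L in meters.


lambda = c / f = 3.0000e+08 / 1.5713e+09 = 0.1909247 m
L = lambda / 2 = 0.1909247 / 2 = 0.09546 m

0.09546 m


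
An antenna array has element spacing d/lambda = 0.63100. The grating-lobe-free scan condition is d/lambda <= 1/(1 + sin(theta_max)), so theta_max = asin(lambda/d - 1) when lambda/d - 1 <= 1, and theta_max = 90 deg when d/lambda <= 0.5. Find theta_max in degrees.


lambda/d - 1 = 1/0.63100 - 1 = 0.5847861
theta_max = asin(0.5847861) = 35.79 deg

35.79 deg


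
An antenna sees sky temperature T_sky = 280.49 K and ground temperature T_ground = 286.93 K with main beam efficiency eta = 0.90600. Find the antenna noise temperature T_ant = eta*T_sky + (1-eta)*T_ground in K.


T_ant = 0.90600 * 280.49 + (1 - 0.90600) * 286.93 = 281.1 K

281.1 K


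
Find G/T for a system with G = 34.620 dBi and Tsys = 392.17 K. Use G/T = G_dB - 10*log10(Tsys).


G/T = 34.620 - 10*log10(392.17) = 34.620 - 25.93474 = 8.685 dB/K

8.685 dB/K


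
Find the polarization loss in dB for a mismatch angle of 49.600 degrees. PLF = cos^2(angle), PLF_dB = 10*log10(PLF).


PLF_linear = cos^2(49.600 deg) = 0.4200594
PLF_dB = 10 * log10(0.4200594) = -3.767 dB

-3.767 dB


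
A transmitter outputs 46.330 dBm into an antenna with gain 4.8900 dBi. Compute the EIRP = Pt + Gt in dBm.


EIRP = Pt + Gt = 46.330 + 4.8900 = 51.22 dBm

51.22 dBm


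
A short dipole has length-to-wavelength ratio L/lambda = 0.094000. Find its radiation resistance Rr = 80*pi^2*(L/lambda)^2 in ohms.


Rr = 80 * pi^2 * (0.094000)^2 = 80 * 9.869604 * 8.836000e-03 = 6.977 ohm

6.977 ohm


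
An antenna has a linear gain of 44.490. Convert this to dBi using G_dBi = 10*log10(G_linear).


G_dBi = 10 * log10(44.490) = 16.48 dBi

16.48 dBi


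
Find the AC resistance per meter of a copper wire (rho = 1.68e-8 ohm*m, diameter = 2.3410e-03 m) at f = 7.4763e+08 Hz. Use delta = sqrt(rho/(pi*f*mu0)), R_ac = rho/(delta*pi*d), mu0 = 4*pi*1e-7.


delta = sqrt(1.68e-8 / (pi * 7.4763e+08 * 4*pi*1e-7)) = 2.385786e-06 m
R_ac = 1.68e-8 / (2.385786e-06 * pi * 2.3410e-03) = 0.9575 ohm/m

0.9575 ohm/m


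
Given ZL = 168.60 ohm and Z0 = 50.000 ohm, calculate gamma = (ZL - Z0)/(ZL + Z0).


gamma = (168.60 - 50.000) / (168.60 + 50.000) = 0.5425

0.5425


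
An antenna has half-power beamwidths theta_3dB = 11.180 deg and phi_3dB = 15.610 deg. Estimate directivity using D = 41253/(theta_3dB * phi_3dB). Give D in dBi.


D_linear = 41253 / (11.180 * 15.610) = 236.3801
D_dBi = 10 * log10(236.3801) = 23.74 dBi

23.74 dBi


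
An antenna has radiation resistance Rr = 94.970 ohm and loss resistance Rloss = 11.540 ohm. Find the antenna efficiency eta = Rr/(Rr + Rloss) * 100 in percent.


eta = 94.970 / (94.970 + 11.540) * 100 = 89.17%

89.17%


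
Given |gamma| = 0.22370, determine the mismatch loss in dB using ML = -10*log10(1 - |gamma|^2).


ML = -10 * log10(1 - 0.22370^2) = -10 * log10(0.94995831) = 0.2230 dB

0.2230 dB


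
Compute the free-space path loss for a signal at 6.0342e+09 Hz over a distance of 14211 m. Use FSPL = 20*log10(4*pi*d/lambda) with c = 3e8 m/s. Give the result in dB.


lambda = c / f = 3.0000e+08 / 6.0342e+09 = 0.04971662 m
FSPL = 20 * log10(4*pi*14211/0.04971662) = 131.1 dB

131.1 dB


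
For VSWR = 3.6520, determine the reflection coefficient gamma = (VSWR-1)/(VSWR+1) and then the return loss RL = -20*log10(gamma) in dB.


gamma = (3.6520 - 1) / (3.6520 + 1) = 0.5700774
RL = -20 * log10(0.5700774) = 4.881 dB

4.881 dB


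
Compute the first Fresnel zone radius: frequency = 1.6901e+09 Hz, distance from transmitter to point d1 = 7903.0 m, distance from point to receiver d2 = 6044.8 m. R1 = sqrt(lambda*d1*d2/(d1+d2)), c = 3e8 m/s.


lambda = c / f = 3.0000e+08 / 1.6901e+09 = 0.1775043 m
R1 = sqrt(0.1775043 * 7903.0 * 6044.8 / (7903.0 + 6044.8)) = 24.66 m

24.66 m


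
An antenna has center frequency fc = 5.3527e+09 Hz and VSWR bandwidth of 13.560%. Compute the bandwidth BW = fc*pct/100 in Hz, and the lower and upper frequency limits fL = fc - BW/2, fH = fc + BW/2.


BW = 5.3527e+09 * 13.560/100 = 7.258261e+08 Hz
fL = 5.3527e+09 - 7.258261e+08/2 = 4.990e+09 Hz
fH = 5.3527e+09 + 7.258261e+08/2 = 5.716e+09 Hz

BW=7.258e+08 Hz, fL=4.990e+09 Hz, fH=5.716e+09 Hz


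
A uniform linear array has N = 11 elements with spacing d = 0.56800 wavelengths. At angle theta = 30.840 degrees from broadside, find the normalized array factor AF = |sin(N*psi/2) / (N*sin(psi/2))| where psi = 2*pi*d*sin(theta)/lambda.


psi = 2*pi*0.56800*sin(30.840 deg) = 1.829543 rad
AF = |sin(11*1.829543/2) / (11*sin(1.829543/2))| = 0.06830

0.06830


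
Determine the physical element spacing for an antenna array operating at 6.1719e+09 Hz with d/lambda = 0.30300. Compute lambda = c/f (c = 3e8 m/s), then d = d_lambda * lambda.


lambda = c / f = 3.0000e+08 / 6.1719e+09 = 0.04860740 m
d = 0.30300 * 0.04860740 = 0.01473 m

0.01473 m


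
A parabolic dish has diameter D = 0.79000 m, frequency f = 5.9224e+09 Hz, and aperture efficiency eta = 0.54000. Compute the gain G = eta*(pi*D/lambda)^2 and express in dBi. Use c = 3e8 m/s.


lambda = c / f = 3.0000e+08 / 5.9224e+09 = 0.05065514 m
G_linear = 0.54000 * (pi * 0.79000 / 0.05065514)^2 = 1296.285
G_dBi = 10 * log10(1296.285) = 31.13 dBi

31.13 dBi


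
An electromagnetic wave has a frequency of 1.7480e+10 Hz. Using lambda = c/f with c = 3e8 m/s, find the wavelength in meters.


lambda = c / f = 3.0000e+08 / 1.7480e+10 = 0.01716 m

0.01716 m


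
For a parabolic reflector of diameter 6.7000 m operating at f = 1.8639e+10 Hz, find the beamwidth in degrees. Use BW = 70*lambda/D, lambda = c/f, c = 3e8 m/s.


lambda = c / f = 3.0000e+08 / 1.8639e+10 = 0.01609528 m
BW = 70 * 0.01609528 / 6.7000 = 0.1682 deg

0.1682 deg


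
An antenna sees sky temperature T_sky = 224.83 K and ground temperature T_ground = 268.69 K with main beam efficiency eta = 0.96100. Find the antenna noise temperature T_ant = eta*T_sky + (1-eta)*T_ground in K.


T_ant = 0.96100 * 224.83 + (1 - 0.96100) * 268.69 = 226.5 K

226.5 K


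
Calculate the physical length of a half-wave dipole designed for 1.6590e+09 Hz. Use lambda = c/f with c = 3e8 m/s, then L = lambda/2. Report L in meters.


lambda = c / f = 3.0000e+08 / 1.6590e+09 = 0.1808318 m
L = lambda / 2 = 0.1808318 / 2 = 0.09042 m

0.09042 m


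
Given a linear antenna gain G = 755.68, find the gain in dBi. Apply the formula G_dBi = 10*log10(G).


G_dBi = 10 * log10(755.68) = 28.78 dBi

28.78 dBi


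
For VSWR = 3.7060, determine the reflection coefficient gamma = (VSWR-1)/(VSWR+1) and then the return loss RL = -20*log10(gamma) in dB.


gamma = (3.7060 - 1) / (3.7060 + 1) = 0.5750106
RL = -20 * log10(0.5750106) = 4.806 dB

4.806 dB


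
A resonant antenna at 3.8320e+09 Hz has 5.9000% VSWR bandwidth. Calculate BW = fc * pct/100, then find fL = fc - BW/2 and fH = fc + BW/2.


BW = 3.8320e+09 * 5.9000/100 = 2.260880e+08 Hz
fL = 3.8320e+09 - 2.260880e+08/2 = 3.719e+09 Hz
fH = 3.8320e+09 + 2.260880e+08/2 = 3.945e+09 Hz

BW=2.261e+08 Hz, fL=3.719e+09 Hz, fH=3.945e+09 Hz


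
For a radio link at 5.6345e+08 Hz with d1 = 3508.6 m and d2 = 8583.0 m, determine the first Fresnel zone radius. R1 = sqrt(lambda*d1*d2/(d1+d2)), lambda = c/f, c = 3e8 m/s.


lambda = c / f = 3.0000e+08 / 5.6345e+08 = 0.5324341 m
R1 = sqrt(0.5324341 * 3508.6 * 8583.0 / (3508.6 + 8583.0)) = 36.41 m

36.41 m


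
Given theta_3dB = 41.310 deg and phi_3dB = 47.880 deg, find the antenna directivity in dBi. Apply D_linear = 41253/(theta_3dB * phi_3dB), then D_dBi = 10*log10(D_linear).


D_linear = 41253 / (41.310 * 47.880) = 20.85673
D_dBi = 10 * log10(20.85673) = 13.19 dBi

13.19 dBi


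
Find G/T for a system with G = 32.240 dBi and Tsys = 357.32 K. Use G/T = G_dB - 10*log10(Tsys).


G/T = 32.240 - 10*log10(357.32) = 32.240 - 25.53057 = 6.709 dB/K

6.709 dB/K


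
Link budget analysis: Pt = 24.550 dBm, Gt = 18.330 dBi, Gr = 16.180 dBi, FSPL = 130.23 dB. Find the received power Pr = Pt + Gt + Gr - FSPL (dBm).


Pr = 24.550 + 18.330 + 16.180 - 130.23 = -71.17 dBm

-71.17 dBm


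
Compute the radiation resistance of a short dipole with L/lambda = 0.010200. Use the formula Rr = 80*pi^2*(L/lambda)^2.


Rr = 80 * pi^2 * (0.010200)^2 = 80 * 9.869604 * 1.040400e-04 = 0.08215 ohm

0.08215 ohm


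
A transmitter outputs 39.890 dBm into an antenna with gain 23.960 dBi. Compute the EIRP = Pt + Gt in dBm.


EIRP = Pt + Gt = 39.890 + 23.960 = 63.85 dBm

63.85 dBm


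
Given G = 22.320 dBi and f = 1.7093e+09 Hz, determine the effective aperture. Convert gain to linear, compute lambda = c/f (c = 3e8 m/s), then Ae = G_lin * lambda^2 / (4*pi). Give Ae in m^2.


lambda = c / f = 3.0000e+08 / 1.7093e+09 = 0.1755104 m
G_linear = 10^(22.320/10) = 170.6082
Ae = G_linear * lambda^2 / (4*pi) = 170.6082 * 0.1755104^2 / (4*pi) = 0.4182 m^2

0.4182 m^2


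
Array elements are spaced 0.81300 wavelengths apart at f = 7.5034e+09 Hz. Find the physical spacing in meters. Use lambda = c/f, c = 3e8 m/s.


lambda = c / f = 3.0000e+08 / 7.5034e+09 = 0.03998187 m
d = 0.81300 * 0.03998187 = 0.03251 m

0.03251 m


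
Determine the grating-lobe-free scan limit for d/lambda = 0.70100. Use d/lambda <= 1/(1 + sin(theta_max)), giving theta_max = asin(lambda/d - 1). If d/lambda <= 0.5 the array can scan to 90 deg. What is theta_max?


lambda/d - 1 = 1/0.70100 - 1 = 0.4265335
theta_max = asin(0.4265335) = 25.25 deg

25.25 deg


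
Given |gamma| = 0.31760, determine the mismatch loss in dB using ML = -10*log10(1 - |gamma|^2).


ML = -10 * log10(1 - 0.31760^2) = -10 * log10(0.89913024) = 0.4618 dB

0.4618 dB


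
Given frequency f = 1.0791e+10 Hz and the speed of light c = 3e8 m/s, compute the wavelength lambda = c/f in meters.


lambda = c / f = 3.0000e+08 / 1.0791e+10 = 0.02780 m

0.02780 m


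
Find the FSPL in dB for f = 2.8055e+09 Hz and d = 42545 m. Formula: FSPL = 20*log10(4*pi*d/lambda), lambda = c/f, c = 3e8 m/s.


lambda = c / f = 3.0000e+08 / 2.8055e+09 = 0.1069328 m
FSPL = 20 * log10(4*pi*42545/0.1069328) = 134.0 dB

134.0 dB


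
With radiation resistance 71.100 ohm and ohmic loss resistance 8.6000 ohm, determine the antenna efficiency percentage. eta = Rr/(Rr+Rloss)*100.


eta = 71.100 / (71.100 + 8.6000) * 100 = 89.21%

89.21%


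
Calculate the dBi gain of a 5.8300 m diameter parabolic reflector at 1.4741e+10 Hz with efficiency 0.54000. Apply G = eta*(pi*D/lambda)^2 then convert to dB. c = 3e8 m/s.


lambda = c / f = 3.0000e+08 / 1.4741e+10 = 0.02035140 m
G_linear = 0.54000 * (pi * 5.8300 / 0.02035140)^2 = 437363.0
G_dBi = 10 * log10(437363.0) = 56.41 dBi

56.41 dBi


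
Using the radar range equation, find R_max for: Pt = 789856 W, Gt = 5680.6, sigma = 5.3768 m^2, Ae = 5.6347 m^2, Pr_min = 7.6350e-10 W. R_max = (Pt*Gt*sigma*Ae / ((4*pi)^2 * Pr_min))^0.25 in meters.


R^4 = 789856*5680.6*5.3768*5.6347 / ((4*pi)^2 * 7.6350e-10) = 1.127478e+18
R_max = 1.127478e+18^0.25 = 32586 m

32586 m


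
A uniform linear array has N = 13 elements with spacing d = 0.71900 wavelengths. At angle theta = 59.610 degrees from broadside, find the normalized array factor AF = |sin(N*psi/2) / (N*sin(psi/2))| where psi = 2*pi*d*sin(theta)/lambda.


psi = 2*pi*0.71900*sin(59.610 deg) = 3.896900 rad
AF = |sin(13*3.896900/2) / (13*sin(3.896900/2))| = 0.01621

0.01621


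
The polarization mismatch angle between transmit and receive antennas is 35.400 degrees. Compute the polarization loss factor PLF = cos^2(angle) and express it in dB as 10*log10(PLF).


PLF_linear = cos^2(35.400 deg) = 0.6644333
PLF_dB = 10 * log10(0.6644333) = -1.775 dB

-1.775 dB


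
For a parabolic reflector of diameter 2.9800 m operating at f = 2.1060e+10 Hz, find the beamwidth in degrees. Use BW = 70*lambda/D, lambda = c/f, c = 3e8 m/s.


lambda = c / f = 3.0000e+08 / 2.1060e+10 = 0.01424501 m
BW = 70 * 0.01424501 / 2.9800 = 0.3346 deg

0.3346 deg


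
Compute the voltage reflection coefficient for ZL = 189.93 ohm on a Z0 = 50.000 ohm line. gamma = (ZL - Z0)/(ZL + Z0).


gamma = (189.93 - 50.000) / (189.93 + 50.000) = 0.5832

0.5832


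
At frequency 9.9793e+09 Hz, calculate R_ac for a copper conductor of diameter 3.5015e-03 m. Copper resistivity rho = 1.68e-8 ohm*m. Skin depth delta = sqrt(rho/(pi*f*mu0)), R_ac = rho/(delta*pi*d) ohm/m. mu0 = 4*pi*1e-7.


delta = sqrt(1.68e-8 / (pi * 9.9793e+09 * 4*pi*1e-7)) = 6.530174e-07 m
R_ac = 1.68e-8 / (6.530174e-07 * pi * 3.5015e-03) = 2.339 ohm/m

2.339 ohm/m


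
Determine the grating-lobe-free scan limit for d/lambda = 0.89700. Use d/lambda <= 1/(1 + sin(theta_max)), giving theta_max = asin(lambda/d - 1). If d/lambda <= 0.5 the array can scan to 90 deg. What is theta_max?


lambda/d - 1 = 1/0.89700 - 1 = 0.1148272
theta_max = asin(0.1148272) = 6.594 deg

6.594 deg


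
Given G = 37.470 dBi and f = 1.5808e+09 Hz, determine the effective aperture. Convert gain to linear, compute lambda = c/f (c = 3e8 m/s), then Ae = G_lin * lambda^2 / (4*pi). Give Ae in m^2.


lambda = c / f = 3.0000e+08 / 1.5808e+09 = 0.1897773 m
G_linear = 10^(37.470/10) = 5584.702
Ae = G_linear * lambda^2 / (4*pi) = 5584.702 * 0.1897773^2 / (4*pi) = 16.01 m^2

16.01 m^2


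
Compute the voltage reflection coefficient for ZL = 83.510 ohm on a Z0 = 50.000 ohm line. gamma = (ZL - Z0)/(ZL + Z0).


gamma = (83.510 - 50.000) / (83.510 + 50.000) = 0.2510

0.2510


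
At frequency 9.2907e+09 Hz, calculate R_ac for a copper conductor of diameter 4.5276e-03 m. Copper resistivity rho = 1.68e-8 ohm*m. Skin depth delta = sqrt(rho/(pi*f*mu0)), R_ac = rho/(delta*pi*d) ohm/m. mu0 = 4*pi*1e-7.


delta = sqrt(1.68e-8 / (pi * 9.2907e+09 * 4*pi*1e-7)) = 6.767847e-07 m
R_ac = 1.68e-8 / (6.767847e-07 * pi * 4.5276e-03) = 1.745 ohm/m

1.745 ohm/m


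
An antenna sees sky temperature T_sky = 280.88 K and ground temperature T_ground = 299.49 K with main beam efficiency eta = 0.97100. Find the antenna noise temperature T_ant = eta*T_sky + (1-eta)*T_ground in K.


T_ant = 0.97100 * 280.88 + (1 - 0.97100) * 299.49 = 281.4 K

281.4 K


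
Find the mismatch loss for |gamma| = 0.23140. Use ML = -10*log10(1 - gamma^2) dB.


ML = -10 * log10(1 - 0.23140^2) = -10 * log10(0.94645404) = 0.2390 dB

0.2390 dB


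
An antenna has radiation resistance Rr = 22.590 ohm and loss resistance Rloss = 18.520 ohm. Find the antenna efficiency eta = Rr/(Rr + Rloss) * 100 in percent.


eta = 22.590 / (22.590 + 18.520) * 100 = 54.95%

54.95%


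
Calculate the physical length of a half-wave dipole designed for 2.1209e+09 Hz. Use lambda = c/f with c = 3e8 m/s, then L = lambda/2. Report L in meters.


lambda = c / f = 3.0000e+08 / 2.1209e+09 = 0.1414494 m
L = lambda / 2 = 0.1414494 / 2 = 0.07072 m

0.07072 m


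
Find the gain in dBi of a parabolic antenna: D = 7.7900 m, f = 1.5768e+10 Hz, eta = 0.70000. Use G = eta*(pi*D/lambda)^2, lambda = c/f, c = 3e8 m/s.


lambda = c / f = 3.0000e+08 / 1.5768e+10 = 0.01902588 m
G_linear = 0.70000 * (pi * 7.7900 / 0.01902588)^2 = 1.158199e+06
G_dBi = 10 * log10(1.158199e+06) = 60.64 dBi

60.64 dBi


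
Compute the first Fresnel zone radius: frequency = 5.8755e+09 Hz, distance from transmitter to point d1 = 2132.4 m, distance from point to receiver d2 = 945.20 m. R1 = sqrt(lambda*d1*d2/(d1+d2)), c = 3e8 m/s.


lambda = c / f = 3.0000e+08 / 5.8755e+09 = 0.05105948 m
R1 = sqrt(0.05105948 * 2132.4 * 945.20 / (2132.4 + 945.20)) = 5.783 m

5.783 m


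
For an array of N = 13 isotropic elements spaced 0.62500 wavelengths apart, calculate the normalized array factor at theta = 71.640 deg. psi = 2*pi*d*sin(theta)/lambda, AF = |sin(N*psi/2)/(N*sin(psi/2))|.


psi = 2*pi*0.62500*sin(71.640 deg) = 3.727092 rad
AF = |sin(13*3.727092/2) / (13*sin(3.727092/2))| = 0.06326

0.06326


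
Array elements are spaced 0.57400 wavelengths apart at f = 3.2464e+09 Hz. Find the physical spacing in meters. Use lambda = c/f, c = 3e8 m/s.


lambda = c / f = 3.0000e+08 / 3.2464e+09 = 0.09241005 m
d = 0.57400 * 0.09241005 = 0.05304 m

0.05304 m


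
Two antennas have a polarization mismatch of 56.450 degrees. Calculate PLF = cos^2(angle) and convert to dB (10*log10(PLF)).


PLF_linear = cos^2(56.450 deg) = 0.3054380
PLF_dB = 10 * log10(0.3054380) = -5.151 dB

-5.151 dB


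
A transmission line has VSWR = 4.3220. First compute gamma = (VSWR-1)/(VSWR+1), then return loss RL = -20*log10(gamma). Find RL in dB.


gamma = (4.3220 - 1) / (4.3220 + 1) = 0.6242014
RL = -20 * log10(0.6242014) = 4.094 dB

4.094 dB


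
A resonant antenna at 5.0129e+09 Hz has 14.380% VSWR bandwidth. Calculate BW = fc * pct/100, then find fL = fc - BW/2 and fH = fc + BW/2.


BW = 5.0129e+09 * 14.380/100 = 7.208550e+08 Hz
fL = 5.0129e+09 - 7.208550e+08/2 = 4.652e+09 Hz
fH = 5.0129e+09 + 7.208550e+08/2 = 5.373e+09 Hz

BW=7.209e+08 Hz, fL=4.652e+09 Hz, fH=5.373e+09 Hz


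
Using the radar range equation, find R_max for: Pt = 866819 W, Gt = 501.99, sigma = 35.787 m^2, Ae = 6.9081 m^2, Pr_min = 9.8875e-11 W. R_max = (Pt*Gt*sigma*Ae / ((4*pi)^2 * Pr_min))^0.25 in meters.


R^4 = 866819*501.99*35.787*6.9081 / ((4*pi)^2 * 9.8875e-11) = 6.889714e+18
R_max = 6.889714e+18^0.25 = 51233 m

51233 m


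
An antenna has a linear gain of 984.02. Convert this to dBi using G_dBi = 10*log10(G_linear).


G_dBi = 10 * log10(984.02) = 29.93 dBi

29.93 dBi


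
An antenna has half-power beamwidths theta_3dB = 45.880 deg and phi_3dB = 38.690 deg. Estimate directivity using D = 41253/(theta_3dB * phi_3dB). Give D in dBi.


D_linear = 41253 / (45.880 * 38.690) = 23.23985
D_dBi = 10 * log10(23.23985) = 13.66 dBi

13.66 dBi


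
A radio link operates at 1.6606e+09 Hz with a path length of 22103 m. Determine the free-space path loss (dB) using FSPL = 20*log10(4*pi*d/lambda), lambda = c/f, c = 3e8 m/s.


lambda = c / f = 3.0000e+08 / 1.6606e+09 = 0.1806576 m
FSPL = 20 * log10(4*pi*22103/0.1806576) = 123.7 dB

123.7 dB


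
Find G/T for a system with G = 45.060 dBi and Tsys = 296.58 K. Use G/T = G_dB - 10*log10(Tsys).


G/T = 45.060 - 10*log10(296.58) = 45.060 - 24.72142 = 20.34 dB/K

20.34 dB/K


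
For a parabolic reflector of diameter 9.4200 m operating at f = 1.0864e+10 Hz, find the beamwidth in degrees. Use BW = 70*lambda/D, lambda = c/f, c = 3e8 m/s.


lambda = c / f = 3.0000e+08 / 1.0864e+10 = 0.02761414 m
BW = 70 * 0.02761414 / 9.4200 = 0.2052 deg

0.2052 deg


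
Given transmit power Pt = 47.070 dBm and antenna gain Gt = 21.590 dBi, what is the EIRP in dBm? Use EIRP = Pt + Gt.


EIRP = Pt + Gt = 47.070 + 21.590 = 68.66 dBm

68.66 dBm


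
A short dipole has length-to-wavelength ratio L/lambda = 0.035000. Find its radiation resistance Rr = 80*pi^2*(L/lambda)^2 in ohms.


Rr = 80 * pi^2 * (0.035000)^2 = 80 * 9.869604 * 1.225000e-03 = 0.9672 ohm

0.9672 ohm


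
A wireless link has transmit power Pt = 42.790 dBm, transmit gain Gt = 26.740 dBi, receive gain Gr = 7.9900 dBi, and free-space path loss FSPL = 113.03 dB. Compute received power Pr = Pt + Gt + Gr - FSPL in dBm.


Pr = 42.790 + 26.740 + 7.9900 - 113.03 = -35.51 dBm

-35.51 dBm


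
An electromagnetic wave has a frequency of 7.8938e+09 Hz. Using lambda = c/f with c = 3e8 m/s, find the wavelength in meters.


lambda = c / f = 3.0000e+08 / 7.8938e+09 = 0.03800 m

0.03800 m


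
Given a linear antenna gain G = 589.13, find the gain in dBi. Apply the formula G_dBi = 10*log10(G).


G_dBi = 10 * log10(589.13) = 27.70 dBi

27.70 dBi


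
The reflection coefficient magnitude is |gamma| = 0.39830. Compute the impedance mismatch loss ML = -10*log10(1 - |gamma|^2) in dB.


ML = -10 * log10(1 - 0.39830^2) = -10 * log10(0.84135711) = 0.7502 dB

0.7502 dB


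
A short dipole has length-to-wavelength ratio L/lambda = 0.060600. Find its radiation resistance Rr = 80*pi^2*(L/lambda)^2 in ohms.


Rr = 80 * pi^2 * (0.060600)^2 = 80 * 9.869604 * 3.672360e-03 = 2.900 ohm

2.900 ohm


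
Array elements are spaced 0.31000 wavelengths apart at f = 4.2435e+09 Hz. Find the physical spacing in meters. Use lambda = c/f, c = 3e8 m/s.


lambda = c / f = 3.0000e+08 / 4.2435e+09 = 0.07069636 m
d = 0.31000 * 0.07069636 = 0.02192 m

0.02192 m


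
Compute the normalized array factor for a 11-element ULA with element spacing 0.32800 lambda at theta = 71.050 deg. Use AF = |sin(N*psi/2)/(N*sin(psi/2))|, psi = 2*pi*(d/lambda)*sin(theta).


psi = 2*pi*0.32800*sin(71.050 deg) = 1.949190 rad
AF = |sin(11*1.949190/2) / (11*sin(1.949190/2))| = 0.1057

0.1057


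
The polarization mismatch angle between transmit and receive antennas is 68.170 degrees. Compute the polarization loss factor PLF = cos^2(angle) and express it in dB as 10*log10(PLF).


PLF_linear = cos^2(68.170 deg) = 0.1382754
PLF_dB = 10 * log10(0.1382754) = -8.593 dB

-8.593 dB


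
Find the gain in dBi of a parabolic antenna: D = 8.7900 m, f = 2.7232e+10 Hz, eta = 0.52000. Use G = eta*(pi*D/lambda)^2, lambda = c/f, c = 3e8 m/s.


lambda = c / f = 3.0000e+08 / 2.7232e+10 = 0.01101645 m
G_linear = 0.52000 * (pi * 8.7900 / 0.01101645)^2 = 3.267364e+06
G_dBi = 10 * log10(3.267364e+06) = 65.14 dBi

65.14 dBi


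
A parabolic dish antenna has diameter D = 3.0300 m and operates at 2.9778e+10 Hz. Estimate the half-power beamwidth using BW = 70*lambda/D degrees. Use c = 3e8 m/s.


lambda = c / f = 3.0000e+08 / 2.9778e+10 = 0.01007455 m
BW = 70 * 0.01007455 / 3.0300 = 0.2327 deg

0.2327 deg


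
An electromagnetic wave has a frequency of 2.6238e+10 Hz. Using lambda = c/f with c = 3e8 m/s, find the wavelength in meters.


lambda = c / f = 3.0000e+08 / 2.6238e+10 = 0.01143 m

0.01143 m


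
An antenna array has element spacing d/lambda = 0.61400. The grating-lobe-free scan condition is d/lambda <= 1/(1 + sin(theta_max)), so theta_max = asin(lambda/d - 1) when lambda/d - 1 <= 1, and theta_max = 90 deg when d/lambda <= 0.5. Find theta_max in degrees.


lambda/d - 1 = 1/0.61400 - 1 = 0.6286645
theta_max = asin(0.6286645) = 38.95 deg

38.95 deg


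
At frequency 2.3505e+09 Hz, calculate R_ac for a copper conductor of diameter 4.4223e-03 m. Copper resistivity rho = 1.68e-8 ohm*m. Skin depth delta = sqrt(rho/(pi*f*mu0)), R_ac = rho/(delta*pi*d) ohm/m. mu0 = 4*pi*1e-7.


delta = sqrt(1.68e-8 / (pi * 2.3505e+09 * 4*pi*1e-7)) = 1.345534e-06 m
R_ac = 1.68e-8 / (1.345534e-06 * pi * 4.4223e-03) = 0.8987 ohm/m

0.8987 ohm/m


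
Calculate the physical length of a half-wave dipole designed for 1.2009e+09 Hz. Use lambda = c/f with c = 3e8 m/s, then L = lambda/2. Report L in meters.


lambda = c / f = 3.0000e+08 / 1.2009e+09 = 0.2498126 m
L = lambda / 2 = 0.2498126 / 2 = 0.1249 m

0.1249 m


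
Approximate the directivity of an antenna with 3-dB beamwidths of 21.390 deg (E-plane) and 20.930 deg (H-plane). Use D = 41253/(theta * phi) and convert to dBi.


D_linear = 41253 / (21.390 * 20.930) = 92.14580
D_dBi = 10 * log10(92.14580) = 19.64 dBi

19.64 dBi


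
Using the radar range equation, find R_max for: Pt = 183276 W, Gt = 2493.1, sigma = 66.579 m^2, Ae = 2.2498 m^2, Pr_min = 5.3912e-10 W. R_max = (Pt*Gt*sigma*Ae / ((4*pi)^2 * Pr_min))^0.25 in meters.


R^4 = 183276*2493.1*66.579*2.2498 / ((4*pi)^2 * 5.3912e-10) = 8.039357e+17
R_max = 8.039357e+17^0.25 = 29944 m

29944 m


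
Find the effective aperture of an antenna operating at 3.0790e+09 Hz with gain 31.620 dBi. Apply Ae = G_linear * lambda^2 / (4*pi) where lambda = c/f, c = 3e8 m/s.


lambda = c / f = 3.0000e+08 / 3.0790e+09 = 0.09743423 m
G_linear = 10^(31.620/10) = 1452.112
Ae = G_linear * lambda^2 / (4*pi) = 1452.112 * 0.09743423^2 / (4*pi) = 1.097 m^2

1.097 m^2
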